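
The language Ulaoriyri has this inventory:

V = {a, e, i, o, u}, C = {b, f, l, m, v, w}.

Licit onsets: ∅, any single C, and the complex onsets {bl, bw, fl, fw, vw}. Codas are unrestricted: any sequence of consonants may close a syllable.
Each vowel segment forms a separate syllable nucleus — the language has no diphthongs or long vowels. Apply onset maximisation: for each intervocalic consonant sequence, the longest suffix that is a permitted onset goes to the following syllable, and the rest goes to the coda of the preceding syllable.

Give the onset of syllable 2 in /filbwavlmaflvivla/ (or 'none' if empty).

bw

Nuclei (vowels): i, a, a, i, a → 5 syllables.
σ1/σ2 boundary: /lbw/; trying suffixes from longest down, /bw/ is the first permitted one, so coda /l/ | onset /bw/.
σ2/σ3 boundary: cluster /vlm/ — the longest permitted-onset suffix is /m/; onset = /m/, preceding coda = /vl/.
σ3/σ4 boundary: cluster /flv/ — the longest permitted-onset suffix is /v/; onset = /v/, preceding coda = /fl/.
σ4/σ5 boundary: /vl/ splits as /v/ + /l/ (/l/ is the longest suffix that is a licit onset).
Syllabification: fil.bwavl.mafl.viv.la.
Syllable 2 is /bwavl/: onset /bw/, nucleus /a/, coda /vl/.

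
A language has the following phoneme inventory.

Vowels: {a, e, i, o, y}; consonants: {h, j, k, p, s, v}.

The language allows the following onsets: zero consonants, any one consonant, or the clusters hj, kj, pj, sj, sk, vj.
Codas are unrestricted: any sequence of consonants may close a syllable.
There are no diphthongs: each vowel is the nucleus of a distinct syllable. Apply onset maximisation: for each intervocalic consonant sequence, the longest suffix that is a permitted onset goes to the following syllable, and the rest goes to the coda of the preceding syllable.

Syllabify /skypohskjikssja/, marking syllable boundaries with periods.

The vowels are y, o, i, a — 4 nuclei, so 4 syllables.
σ1/σ2 boundary: /p/ is a single consonant, so it becomes the next onset.
σ2/σ3 boundary: /hskj/ splits as /hs/ + /kj/ (/kj/ is the longest suffix that is a licit onset).
σ3/σ4 boundary: cluster /kssj/ — the longest permitted-onset suffix is /sj/; onset = /sj/, preceding coda = /ks/.

sky.pohs.kjiks.sja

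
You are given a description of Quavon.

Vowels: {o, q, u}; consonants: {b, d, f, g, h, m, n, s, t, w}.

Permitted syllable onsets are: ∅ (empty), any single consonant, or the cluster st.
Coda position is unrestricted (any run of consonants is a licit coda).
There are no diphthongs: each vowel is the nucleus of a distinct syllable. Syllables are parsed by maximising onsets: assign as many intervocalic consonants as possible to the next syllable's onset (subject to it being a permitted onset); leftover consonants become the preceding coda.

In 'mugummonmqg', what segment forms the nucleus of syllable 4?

Vowels present: u, u, o, q; each is a nucleus, giving 4 syllables.
The fourth nucleus (vowel 4 from the left) is /q/.

q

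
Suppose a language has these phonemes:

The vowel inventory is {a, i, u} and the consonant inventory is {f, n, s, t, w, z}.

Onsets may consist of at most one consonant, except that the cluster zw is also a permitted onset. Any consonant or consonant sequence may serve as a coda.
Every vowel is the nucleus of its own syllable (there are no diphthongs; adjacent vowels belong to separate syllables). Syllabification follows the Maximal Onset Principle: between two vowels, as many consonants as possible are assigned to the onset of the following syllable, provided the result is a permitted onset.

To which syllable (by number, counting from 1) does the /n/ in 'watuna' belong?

3

The vowels are a, u, a — 3 nuclei, so 3 syllables.
V1 /a/ – V2 /u/: /t/ is a single consonant, so it becomes the next onset.
V2 /u/ – V3 /a/: /n/ → onset of the next syllable (single consonants are always licit onsets).
Result: wa.tu.na.
The /n/ is in the onset of syllable 3 (/na/).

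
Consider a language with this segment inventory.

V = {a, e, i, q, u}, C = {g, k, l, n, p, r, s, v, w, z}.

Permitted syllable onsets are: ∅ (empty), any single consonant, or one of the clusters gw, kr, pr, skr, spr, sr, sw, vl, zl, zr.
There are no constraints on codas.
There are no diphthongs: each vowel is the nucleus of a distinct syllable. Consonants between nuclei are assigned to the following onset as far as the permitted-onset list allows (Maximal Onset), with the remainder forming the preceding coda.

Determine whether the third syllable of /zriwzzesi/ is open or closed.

open

Nuclei (vowels): i, e, i → 3 syllables.
/i…e/ gap (V1→V2): /wzz/; trying suffixes from longest down, /z/ is the first permitted one, so coda /wz/ | onset /z/.
/e…i/ gap (V2→V3): just /s/ — single C goes to the following onset.
So the parse is zriwz.ze.si.
Syllable 3 is /si/; it ends in its nucleus with no coda, so it is open.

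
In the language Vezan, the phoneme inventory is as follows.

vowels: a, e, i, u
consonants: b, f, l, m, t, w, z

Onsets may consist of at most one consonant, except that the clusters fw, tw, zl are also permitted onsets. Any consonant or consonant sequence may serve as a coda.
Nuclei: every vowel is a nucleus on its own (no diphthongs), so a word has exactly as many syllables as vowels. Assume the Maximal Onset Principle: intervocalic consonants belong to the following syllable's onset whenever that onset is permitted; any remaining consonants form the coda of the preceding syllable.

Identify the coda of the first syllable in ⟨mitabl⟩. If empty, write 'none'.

none

The vowels are i, a — 2 nuclei, so 2 syllables.
Between /i/ (V1) and /a/ (V2): /t/ is a single consonant, so it becomes the next onset.
So the parse is mi.tabl.
Syllable 1 is /mi/: onset /m/, nucleus /i/, coda ∅.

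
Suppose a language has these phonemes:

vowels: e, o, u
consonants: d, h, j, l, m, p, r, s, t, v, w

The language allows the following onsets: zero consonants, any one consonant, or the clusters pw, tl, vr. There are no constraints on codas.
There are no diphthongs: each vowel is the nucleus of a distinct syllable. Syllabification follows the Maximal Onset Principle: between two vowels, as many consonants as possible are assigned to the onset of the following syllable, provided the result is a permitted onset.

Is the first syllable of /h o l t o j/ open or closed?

closed

Nuclei (vowels): o, o → 2 syllables.
/o…o/ gap (V1→V2): cluster /lt/ — the longest permitted-onset suffix is /t/; onset = /t/, preceding coda = /l/.
Putting it together: hol.toj.
Syllable 1 is /hol/ with coda /l/, so it is closed.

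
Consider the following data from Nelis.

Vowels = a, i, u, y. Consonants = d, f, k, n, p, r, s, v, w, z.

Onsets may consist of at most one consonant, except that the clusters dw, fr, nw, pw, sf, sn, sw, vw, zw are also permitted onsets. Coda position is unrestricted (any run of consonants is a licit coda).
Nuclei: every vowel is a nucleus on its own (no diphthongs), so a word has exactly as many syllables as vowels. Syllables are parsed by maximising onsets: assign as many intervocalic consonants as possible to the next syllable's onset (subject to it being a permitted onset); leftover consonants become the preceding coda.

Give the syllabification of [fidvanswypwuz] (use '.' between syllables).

Vowels present: i, a, y, u; each is a nucleus, giving 4 syllables.
/i…a/ gap (V1→V2): /dv/ — longest licit onset from the right is /v/, leaving /d/ as coda.
/a…y/ gap (V2→V3): /nsw/ — longest licit onset from the right is /sw/, leaving /n/ as coda.
/y…u/ gap (V3→V4): /pw/ — entire cluster is a permitted onset → onset /pw/, coda ∅.

fid.van.swy.pwuz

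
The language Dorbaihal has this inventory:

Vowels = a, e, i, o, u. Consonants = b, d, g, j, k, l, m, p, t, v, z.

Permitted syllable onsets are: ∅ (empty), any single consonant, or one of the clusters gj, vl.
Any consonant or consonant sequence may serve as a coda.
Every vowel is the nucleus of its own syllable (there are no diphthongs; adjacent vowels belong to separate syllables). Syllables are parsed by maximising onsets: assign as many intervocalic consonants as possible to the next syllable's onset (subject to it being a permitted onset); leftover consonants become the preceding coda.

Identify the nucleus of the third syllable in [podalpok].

Nuclei (vowels): o, a, o → 3 syllables.
The third nucleus (vowel 3 from the left) is /o/.

o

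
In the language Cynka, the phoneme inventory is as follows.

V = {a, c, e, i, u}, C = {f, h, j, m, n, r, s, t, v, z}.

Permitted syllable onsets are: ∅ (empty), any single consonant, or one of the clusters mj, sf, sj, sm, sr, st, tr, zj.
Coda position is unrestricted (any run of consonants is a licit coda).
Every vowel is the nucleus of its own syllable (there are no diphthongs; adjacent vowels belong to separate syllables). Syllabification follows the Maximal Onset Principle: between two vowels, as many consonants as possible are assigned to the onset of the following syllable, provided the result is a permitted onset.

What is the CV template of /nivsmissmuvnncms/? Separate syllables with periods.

The vowels are i, i, u, c — 4 nuclei, so 4 syllables.
Between /i/ (V1) and /i/ (V2): /vsm/ splits as /v/ + /sm/ (/sm/ is the longest suffix that is a licit onset).
Between /i/ (V2) and /u/ (V3): /ssm/; trying suffixes from longest down, /sm/ is the first permitted one, so coda /s/ | onset /sm/.
Between /u/ (V3) and /c/ (V4): cluster /vnn/ — the longest permitted-onset suffix is /n/; onset = /n/, preceding coda = /vn/.
Result: niv.smis.smuvn.ncms.
Mapping each syllable to C/V: /niv/ → CVC, /smis/ → CCVC, /smuvn/ → CCVCC, /ncms/ → CVCC.

CVC.CCVC.CCVCC.CVCC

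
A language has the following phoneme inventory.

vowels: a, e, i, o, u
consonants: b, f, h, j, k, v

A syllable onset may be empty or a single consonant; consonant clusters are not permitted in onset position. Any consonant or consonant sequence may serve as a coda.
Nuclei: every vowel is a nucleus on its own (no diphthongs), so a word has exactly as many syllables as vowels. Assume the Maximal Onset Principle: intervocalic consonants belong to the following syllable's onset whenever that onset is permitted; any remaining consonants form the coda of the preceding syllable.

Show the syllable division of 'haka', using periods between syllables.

Nuclei (vowels): a, a → 2 syllables.
/a…a/ gap (V1→V2): /k/ → onset of the next syllable (single consonants are always licit onsets).

ha.ka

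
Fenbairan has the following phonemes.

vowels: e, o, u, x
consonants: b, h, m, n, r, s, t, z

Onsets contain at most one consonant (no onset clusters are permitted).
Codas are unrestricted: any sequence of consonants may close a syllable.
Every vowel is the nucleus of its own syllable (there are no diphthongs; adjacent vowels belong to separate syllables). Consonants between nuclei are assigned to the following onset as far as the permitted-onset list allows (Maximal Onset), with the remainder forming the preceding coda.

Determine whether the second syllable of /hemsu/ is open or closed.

open

Vowels present: e, u; each is a nucleus, giving 2 syllables.
/e…u/ gap (V1→V2): /ms/; trying suffixes from longest down, /s/ is the first permitted one, so coda /m/ | onset /s/.
Putting it together: hem.su.
Syllable 2 is /su/; it ends in its nucleus with no coda, so it is open.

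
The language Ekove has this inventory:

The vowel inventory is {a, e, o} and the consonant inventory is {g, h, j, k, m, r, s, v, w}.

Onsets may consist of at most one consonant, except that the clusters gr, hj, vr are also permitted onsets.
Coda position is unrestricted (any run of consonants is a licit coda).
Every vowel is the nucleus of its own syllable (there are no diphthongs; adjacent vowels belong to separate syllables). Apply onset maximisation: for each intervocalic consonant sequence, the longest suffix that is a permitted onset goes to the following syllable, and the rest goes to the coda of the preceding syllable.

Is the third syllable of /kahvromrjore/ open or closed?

open

Nuclei (vowels): a, o, o, e → 4 syllables.
/a…o/ gap (V1→V2): cluster /hvr/ — the longest permitted-onset suffix is /vr/; onset = /vr/, preceding coda = /h/.
/o…o/ gap (V2→V3): cluster /mrj/ — the longest permitted-onset suffix is /j/; onset = /j/, preceding coda = /mr/.
/o…e/ gap (V3→V4): just /r/ — single C goes to the following onset.
Putting it together: kah.vromr.jo.re.
Syllable 3 is /jo/; it ends in its nucleus with no coda, so it is open.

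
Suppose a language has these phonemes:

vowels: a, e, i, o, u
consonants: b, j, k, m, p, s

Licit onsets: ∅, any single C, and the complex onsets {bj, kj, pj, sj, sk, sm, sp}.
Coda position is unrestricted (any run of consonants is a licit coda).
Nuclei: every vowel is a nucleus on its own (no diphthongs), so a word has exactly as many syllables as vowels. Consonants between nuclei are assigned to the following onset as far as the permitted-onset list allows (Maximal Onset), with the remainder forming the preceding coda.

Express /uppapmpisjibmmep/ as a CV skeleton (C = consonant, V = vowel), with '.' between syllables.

The vowels are u, a, i, i, e — 5 nuclei, so 5 syllables.
σ1/σ2 boundary: cluster /pp/ — the longest permitted-onset suffix is /p/; onset = /p/, preceding coda = /p/.
σ2/σ3 boundary: /pmp/; trying suffixes from longest down, /p/ is the first permitted one, so coda /pm/ | onset /p/.
σ3/σ4 boundary: cluster /sj/ — /sj/ is itself a permitted onset, so the whole cluster goes right; preceding coda = ∅.
σ4/σ5 boundary: cluster /bmm/ — the longest permitted-onset suffix is /m/; onset = /m/, preceding coda = /bm/.
Result: up.papm.pi.sjibm.mep.
Mapping each syllable to C/V: /up/ → VC, /papm/ → CVCC, /pi/ → CV, /sjibm/ → CCVCC, /mep/ → CVC.

VC.CVCC.CV.CCVCC.CVC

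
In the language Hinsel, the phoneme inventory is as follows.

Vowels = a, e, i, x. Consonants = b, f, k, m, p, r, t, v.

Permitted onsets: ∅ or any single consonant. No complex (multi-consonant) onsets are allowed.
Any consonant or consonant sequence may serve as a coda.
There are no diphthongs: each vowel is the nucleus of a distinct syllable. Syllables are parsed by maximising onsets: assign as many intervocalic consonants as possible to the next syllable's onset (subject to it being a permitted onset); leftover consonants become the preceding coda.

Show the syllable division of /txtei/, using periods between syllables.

tx.te.i

Vowels present: x, e, i; each is a nucleus, giving 3 syllables.
Between /x/ (V1) and /e/ (V2): /t/ is a single consonant, so it becomes the next onset.
Between /e/ (V2) and /i/ (V3): no consonants, so the boundary falls immediately after /e/.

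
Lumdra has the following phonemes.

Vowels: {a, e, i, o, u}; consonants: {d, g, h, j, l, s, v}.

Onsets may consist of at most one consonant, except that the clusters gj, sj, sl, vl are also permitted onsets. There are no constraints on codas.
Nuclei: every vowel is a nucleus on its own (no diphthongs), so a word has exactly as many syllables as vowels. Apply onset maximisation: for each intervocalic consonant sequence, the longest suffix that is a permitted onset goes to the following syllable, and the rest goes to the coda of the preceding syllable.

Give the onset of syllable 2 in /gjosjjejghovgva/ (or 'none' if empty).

j

Nuclei (vowels): o, e, o, a → 4 syllables.
Between /o/ (V1) and /e/ (V2): cluster /sjj/ — the longest permitted-onset suffix is /j/; onset = /j/, preceding coda = /sj/.
Between /e/ (V2) and /o/ (V3): /jgh/ splits as /jg/ + /h/ (/h/ is the longest suffix that is a licit onset).
Between /o/ (V3) and /a/ (V4): /vgv/; trying suffixes from longest down, /v/ is the first permitted one, so coda /vg/ | onset /v/.
Putting it together: gjosj.jejg.hovg.va.
Syllable 2 is /jejg/: onset /j/, nucleus /e/, coda /jg/.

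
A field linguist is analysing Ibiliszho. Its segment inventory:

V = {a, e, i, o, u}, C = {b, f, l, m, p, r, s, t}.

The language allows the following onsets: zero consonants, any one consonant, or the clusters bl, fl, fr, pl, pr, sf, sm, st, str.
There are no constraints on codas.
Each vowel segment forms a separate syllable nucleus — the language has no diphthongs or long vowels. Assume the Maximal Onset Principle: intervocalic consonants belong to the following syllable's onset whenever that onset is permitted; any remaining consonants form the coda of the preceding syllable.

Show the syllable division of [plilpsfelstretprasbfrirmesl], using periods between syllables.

plilp.sfel.stret.prasb.frir.mesl

Nuclei (vowels): i, e, e, a, i, e → 6 syllables.
/i…e/ gap (V1→V2): cluster /lpsf/ — the longest permitted-onset suffix is /sf/; onset = /sf/, preceding coda = /lp/.
/e…e/ gap (V2→V3): /lstr/ — longest licit onset from the right is /str/, leaving /l/ as coda.
/e…a/ gap (V3→V4): /tpr/ — longest licit onset from the right is /pr/, leaving /t/ as coda.
/a…i/ gap (V4→V5): /sbfr/; trying suffixes from longest down, /fr/ is the first permitted one, so coda /sb/ | onset /fr/.
/i…e/ gap (V5→V6): cluster /rm/ — the longest permitted-onset suffix is /m/; onset = /m/, preceding coda = /r/.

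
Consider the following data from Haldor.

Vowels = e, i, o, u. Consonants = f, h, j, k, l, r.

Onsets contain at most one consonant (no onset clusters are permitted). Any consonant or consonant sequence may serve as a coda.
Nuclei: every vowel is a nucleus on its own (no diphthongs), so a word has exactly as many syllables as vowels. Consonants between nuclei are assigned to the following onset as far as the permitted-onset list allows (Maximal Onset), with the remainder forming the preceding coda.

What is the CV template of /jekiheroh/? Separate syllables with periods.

CV.CV.CV.CVC

The vowels are e, i, e, o — 4 nuclei, so 4 syllables.
σ1/σ2 boundary: /k/ → onset of the next syllable (single consonants are always licit onsets).
σ2/σ3 boundary: /h/ is a single consonant, so it becomes the next onset.
σ3/σ4 boundary: just /r/ — single C goes to the following onset.
Result: je.ki.he.roh.
Mapping each syllable to C/V: /je/ → CV, /ki/ → CV, /he/ → CV, /roh/ → CVC.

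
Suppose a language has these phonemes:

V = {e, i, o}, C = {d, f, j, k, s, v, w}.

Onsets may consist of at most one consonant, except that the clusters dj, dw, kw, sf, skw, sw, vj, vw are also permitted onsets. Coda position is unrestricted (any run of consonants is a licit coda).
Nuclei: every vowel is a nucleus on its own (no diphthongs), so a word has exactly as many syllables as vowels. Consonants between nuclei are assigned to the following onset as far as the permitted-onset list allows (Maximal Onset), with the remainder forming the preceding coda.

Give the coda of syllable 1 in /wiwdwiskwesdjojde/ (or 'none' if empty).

w

The vowels are i, i, e, o, e — 5 nuclei, so 5 syllables.
Between /i/ (V1) and /i/ (V2): /wdw/; trying suffixes from longest down, /dw/ is the first permitted one, so coda /w/ | onset /dw/.
Between /i/ (V2) and /e/ (V3): /skw/ — entire cluster is a permitted onset → onset /skw/, coda ∅.
Between /e/ (V3) and /o/ (V4): cluster /sdj/ — the longest permitted-onset suffix is /dj/; onset = /dj/, preceding coda = /s/.
Between /o/ (V4) and /e/ (V5): cluster /jd/ — the longest permitted-onset suffix is /d/; onset = /d/, preceding coda = /j/.
Syllabification: wiw.dwi.skwes.djoj.de.
Syllable 1 is /wiw/: onset /w/, nucleus /i/, coda /w/.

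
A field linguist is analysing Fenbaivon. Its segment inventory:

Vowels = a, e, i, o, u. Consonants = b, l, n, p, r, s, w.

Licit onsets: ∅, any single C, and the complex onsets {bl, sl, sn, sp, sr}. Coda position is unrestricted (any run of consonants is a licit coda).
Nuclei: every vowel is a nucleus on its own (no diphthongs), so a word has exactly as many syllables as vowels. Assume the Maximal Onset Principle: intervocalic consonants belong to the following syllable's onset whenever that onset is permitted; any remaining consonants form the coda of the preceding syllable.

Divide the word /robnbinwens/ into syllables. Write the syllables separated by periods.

Nuclei (vowels): o, i, e → 3 syllables.
Between /o/ (V1) and /i/ (V2): /bnb/ — longest licit onset from the right is /b/, leaving /bn/ as coda.
Between /i/ (V2) and /e/ (V3): /nw/ — longest licit onset from the right is /w/, leaving /n/ as coda.

robn.bin.wens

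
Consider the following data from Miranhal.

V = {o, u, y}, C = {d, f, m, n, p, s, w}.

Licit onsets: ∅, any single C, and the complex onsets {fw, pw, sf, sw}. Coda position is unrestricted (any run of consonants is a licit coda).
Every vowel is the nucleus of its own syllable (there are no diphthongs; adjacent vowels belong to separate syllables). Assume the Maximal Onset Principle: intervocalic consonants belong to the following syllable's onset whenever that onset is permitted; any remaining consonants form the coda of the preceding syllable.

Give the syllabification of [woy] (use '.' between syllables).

Nuclei (vowels): o, y → 2 syllables.
/o…y/ gap (V1→V2): nothing intervenes; syllable break is V.V.

wo.y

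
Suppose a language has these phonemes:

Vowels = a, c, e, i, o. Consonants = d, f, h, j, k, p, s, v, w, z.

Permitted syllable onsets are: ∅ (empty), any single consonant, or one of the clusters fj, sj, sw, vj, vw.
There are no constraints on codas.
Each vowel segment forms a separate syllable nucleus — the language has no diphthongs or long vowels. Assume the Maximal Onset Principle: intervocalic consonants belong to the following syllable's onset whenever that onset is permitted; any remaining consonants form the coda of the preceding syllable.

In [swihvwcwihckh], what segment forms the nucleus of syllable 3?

Nuclei (vowels): i, c, i, c → 4 syllables.
The third nucleus (vowel 3 from the left) is /i/.

i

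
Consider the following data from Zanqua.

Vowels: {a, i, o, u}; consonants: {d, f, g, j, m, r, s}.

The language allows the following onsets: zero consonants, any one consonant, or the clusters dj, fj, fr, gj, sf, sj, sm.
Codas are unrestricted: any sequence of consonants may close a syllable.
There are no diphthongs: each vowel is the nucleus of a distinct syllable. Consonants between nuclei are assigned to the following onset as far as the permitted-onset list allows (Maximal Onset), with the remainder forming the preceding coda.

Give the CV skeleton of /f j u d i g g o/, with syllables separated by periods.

CCV.CVC.CV

Nuclei (vowels): u, i, o → 3 syllables.
V1 /u/ – V2 /i/: just /d/ — single C goes to the following onset.
V2 /i/ – V3 /o/: /gg/ — longest licit onset from the right is /g/, leaving /g/ as coda.
Syllabification: fju.dig.go.
Mapping each syllable to C/V: /fju/ → CCV, /dig/ → CVC, /go/ → CV.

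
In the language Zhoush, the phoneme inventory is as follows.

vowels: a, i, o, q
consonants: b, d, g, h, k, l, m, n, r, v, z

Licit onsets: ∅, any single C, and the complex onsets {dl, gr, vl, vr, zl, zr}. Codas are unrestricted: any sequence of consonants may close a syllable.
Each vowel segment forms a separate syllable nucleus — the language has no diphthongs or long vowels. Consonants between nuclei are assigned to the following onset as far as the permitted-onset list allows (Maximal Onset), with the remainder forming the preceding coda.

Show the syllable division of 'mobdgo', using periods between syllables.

mobd.go

The vowels are o, o — 2 nuclei, so 2 syllables.
V1 /o/ – V2 /o/: /bdg/ — longest licit onset from the right is /g/, leaving /bd/ as coda.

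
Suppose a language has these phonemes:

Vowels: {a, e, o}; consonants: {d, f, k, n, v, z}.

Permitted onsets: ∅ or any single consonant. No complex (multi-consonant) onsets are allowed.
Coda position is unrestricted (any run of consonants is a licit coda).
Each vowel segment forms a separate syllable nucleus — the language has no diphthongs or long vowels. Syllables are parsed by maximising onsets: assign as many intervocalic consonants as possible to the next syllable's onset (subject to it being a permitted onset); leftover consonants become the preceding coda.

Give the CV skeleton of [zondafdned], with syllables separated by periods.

The vowels are o, a, e — 3 nuclei, so 3 syllables.
Between /o/ (V1) and /a/ (V2): /nd/; trying suffixes from longest down, /d/ is the first permitted one, so coda /n/ | onset /d/.
Between /a/ (V2) and /e/ (V3): /fdn/; trying suffixes from longest down, /n/ is the first permitted one, so coda /fd/ | onset /n/.
Putting it together: zon.dafd.ned.
Mapping each syllable to C/V: /zon/ → CVC, /dafd/ → CVCC, /ned/ → CVC.

CVC.CVCC.CVC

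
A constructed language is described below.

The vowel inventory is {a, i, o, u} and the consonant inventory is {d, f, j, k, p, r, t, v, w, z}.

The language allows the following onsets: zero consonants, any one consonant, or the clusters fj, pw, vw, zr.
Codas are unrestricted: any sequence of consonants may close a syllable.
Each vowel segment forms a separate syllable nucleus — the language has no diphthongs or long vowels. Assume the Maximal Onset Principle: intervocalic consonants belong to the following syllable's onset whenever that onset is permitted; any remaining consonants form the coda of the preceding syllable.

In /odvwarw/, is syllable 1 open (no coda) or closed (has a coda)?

closed

Vowels present: o, a; each is a nucleus, giving 2 syllables.
/o…a/ gap (V1→V2): /dvw/ — longest licit onset from the right is /vw/, leaving /d/ as coda.
Putting it together: od.vwarw.
Syllable 1 is /od/ with coda /d/, so it is closed.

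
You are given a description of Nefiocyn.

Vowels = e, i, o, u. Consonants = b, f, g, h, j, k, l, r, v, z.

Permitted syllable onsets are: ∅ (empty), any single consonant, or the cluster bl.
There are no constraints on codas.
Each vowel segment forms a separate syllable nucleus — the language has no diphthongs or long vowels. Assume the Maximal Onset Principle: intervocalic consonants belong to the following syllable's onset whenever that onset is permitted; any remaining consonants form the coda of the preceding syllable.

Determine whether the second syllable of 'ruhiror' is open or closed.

Vowels present: u, i, o; each is a nucleus, giving 3 syllables.
/u…i/ gap (V1→V2): just /h/ — single C goes to the following onset.
/i…o/ gap (V2→V3): /r/ is a single consonant, so it becomes the next onset.
Result: ru.hi.ror.
Syllable 2 is /hi/; it ends in its nucleus with no coda, so it is open.

open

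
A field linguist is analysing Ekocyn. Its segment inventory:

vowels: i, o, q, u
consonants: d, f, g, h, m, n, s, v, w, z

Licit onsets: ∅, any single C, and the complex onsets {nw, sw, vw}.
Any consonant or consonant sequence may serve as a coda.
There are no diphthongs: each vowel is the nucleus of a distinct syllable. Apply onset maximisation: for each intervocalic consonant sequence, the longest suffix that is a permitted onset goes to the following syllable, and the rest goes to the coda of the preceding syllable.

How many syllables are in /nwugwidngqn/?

Nuclei (vowels): u, i, q → 3 syllables.

3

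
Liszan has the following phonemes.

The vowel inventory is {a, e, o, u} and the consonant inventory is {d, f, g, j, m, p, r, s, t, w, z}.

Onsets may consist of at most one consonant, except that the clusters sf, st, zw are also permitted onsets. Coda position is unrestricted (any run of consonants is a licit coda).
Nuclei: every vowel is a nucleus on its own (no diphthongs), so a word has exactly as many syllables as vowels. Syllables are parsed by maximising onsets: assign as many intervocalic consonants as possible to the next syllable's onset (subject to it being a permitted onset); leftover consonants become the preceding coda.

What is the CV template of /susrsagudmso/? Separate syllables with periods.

The vowels are u, a, u, o — 4 nuclei, so 4 syllables.
V1 /u/ – V2 /a/: /srs/; trying suffixes from longest down, /s/ is the first permitted one, so coda /sr/ | onset /s/.
V2 /a/ – V3 /u/: just /g/ — single C goes to the following onset.
V3 /u/ – V4 /o/: /dms/ splits as /dm/ + /s/ (/s/ is the longest suffix that is a licit onset).
So the parse is susr.sa.gudm.so.
Mapping each syllable to C/V: /susr/ → CVCC, /sa/ → CV, /gudm/ → CVCC, /so/ → CV.

CVCC.CV.CVCC.CV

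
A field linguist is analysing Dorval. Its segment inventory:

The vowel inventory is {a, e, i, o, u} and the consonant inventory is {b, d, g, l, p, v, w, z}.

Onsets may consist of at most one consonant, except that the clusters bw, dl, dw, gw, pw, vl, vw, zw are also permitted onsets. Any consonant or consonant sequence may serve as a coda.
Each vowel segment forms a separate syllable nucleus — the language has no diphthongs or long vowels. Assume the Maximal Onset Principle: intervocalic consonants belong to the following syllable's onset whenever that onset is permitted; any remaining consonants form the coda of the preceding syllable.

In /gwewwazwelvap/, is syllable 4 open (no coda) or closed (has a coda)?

The vowels are e, a, e, a — 4 nuclei, so 4 syllables.
Between /e/ (V1) and /a/ (V2): cluster /ww/ — the longest permitted-onset suffix is /w/; onset = /w/, preceding coda = /w/.
Between /a/ (V2) and /e/ (V3): /zw/ — entire cluster is a permitted onset → onset /zw/, coda ∅.
Between /e/ (V3) and /a/ (V4): /lv/ splits as /l/ + /v/ (/v/ is the longest suffix that is a licit onset).
So the parse is gwew.wa.zwel.vap.
Syllable 4 is /vap/ with coda /p/, so it is closed.

closed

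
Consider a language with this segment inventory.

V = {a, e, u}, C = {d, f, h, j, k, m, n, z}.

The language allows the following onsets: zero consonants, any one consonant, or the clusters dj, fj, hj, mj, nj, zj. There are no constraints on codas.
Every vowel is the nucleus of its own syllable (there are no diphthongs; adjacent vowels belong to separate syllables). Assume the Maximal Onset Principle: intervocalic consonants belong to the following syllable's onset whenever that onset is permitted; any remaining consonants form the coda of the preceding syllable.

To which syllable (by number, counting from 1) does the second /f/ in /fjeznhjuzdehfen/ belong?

4

Nuclei (vowels): e, u, e, e → 4 syllables.
σ1/σ2 boundary: cluster /znhj/ — the longest permitted-onset suffix is /hj/; onset = /hj/, preceding coda = /zn/.
σ2/σ3 boundary: /zd/; trying suffixes from longest down, /d/ is the first permitted one, so coda /z/ | onset /d/.
σ3/σ4 boundary: /hf/ — longest licit onset from the right is /f/, leaving /h/ as coda.
Putting it together: fjezn.hjuz.deh.fen.
The second /f/ is in the onset of syllable 4 (/fen/).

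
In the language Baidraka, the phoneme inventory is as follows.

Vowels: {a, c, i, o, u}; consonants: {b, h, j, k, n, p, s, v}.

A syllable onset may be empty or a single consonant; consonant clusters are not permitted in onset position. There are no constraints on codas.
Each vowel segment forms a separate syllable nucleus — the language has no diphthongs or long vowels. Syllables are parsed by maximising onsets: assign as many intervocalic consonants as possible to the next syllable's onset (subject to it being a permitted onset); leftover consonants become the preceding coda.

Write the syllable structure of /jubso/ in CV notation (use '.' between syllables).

CVC.CV

Nuclei (vowels): u, o → 2 syllables.
V1 /u/ – V2 /o/: /bs/ — longest licit onset from the right is /s/, leaving /b/ as coda.
Syllabification: jub.so.
Mapping each syllable to C/V: /jub/ → CVC, /so/ → CV.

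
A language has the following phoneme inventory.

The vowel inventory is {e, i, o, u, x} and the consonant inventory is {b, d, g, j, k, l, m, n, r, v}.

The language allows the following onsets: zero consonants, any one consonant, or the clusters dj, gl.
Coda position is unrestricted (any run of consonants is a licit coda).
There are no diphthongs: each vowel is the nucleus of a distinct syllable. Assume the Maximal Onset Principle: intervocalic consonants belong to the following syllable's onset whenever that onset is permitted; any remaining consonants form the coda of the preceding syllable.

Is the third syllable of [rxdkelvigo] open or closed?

Vowels present: x, e, i, o; each is a nucleus, giving 4 syllables.
/x…e/ gap (V1→V2): /dk/ — longest licit onset from the right is /k/, leaving /d/ as coda.
/e…i/ gap (V2→V3): /lv/ — longest licit onset from the right is /v/, leaving /l/ as coda.
/i…o/ gap (V3→V4): /g/ → onset of the next syllable (single consonants are always licit onsets).
Result: rxd.kel.vi.go.
Syllable 3 is /vi/; it ends in its nucleus with no coda, so it is open.

open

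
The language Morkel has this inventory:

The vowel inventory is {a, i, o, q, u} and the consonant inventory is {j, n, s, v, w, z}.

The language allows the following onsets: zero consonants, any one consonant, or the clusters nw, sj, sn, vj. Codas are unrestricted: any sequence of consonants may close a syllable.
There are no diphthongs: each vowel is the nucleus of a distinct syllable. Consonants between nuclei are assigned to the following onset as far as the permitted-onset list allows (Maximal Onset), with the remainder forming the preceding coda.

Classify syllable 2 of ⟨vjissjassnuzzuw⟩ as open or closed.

closed

Vowels present: i, a, u, u; each is a nucleus, giving 4 syllables.
/i…a/ gap (V1→V2): /ssj/ splits as /s/ + /sj/ (/sj/ is the longest suffix that is a licit onset).
/a…u/ gap (V2→V3): cluster /ssn/ — the longest permitted-onset suffix is /sn/; onset = /sn/, preceding coda = /s/.
/u…u/ gap (V3→V4): /zz/ splits as /z/ + /z/ (/z/ is the longest suffix that is a licit onset).
Result: vjis.sjas.snuz.zuw.
Syllable 2 is /sjas/ with coda /s/, so it is closed.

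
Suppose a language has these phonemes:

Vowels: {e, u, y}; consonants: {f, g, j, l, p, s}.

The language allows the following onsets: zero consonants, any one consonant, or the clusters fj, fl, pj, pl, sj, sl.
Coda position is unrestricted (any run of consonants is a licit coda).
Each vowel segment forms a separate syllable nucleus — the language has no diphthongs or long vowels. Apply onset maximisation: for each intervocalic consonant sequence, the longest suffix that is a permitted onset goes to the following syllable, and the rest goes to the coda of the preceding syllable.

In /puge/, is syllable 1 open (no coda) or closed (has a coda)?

Vowels present: u, e; each is a nucleus, giving 2 syllables.
σ1/σ2 boundary: /g/ is a single consonant, so it becomes the next onset.
Result: pu.ge.
Syllable 1 is /pu/; it ends in its nucleus with no coda, so it is open.

open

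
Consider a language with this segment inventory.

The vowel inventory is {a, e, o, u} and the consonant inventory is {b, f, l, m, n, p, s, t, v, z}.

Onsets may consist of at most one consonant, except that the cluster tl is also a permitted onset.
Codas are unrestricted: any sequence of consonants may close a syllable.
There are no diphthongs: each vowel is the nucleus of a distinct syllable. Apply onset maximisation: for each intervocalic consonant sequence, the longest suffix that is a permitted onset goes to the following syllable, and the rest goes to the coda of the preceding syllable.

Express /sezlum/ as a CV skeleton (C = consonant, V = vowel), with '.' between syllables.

Vowels present: e, u; each is a nucleus, giving 2 syllables.
/e…u/ gap (V1→V2): /zl/ splits as /z/ + /l/ (/l/ is the longest suffix that is a licit onset).
Putting it together: sez.lum.
Mapping each syllable to C/V: /sez/ → CVC, /lum/ → CVC.

CVC.CVC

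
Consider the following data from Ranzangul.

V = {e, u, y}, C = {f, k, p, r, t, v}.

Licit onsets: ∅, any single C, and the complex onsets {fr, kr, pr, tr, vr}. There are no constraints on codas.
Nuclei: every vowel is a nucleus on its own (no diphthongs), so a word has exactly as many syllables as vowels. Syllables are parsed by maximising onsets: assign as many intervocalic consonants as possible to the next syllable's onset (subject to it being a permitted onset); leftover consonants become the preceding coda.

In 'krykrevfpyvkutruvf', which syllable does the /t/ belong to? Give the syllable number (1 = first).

5

The vowels are y, e, y, u, u — 5 nuclei, so 5 syllables.
V1 /y/ – V2 /e/: cluster /kr/ — /kr/ is itself a permitted onset, so the whole cluster goes right; preceding coda = ∅.
V2 /e/ – V3 /y/: /vfp/ splits as /vf/ + /p/ (/p/ is the longest suffix that is a licit onset).
V3 /y/ – V4 /u/: cluster /vk/ — the longest permitted-onset suffix is /k/; onset = /k/, preceding coda = /v/.
V4 /u/ – V5 /u/: /tr/ — entire cluster is a permitted onset → onset /tr/, coda ∅.
Syllabification: kry.krevf.pyv.ku.truvf.
The /t/ is in the onset of syllable 5 (/truvf/).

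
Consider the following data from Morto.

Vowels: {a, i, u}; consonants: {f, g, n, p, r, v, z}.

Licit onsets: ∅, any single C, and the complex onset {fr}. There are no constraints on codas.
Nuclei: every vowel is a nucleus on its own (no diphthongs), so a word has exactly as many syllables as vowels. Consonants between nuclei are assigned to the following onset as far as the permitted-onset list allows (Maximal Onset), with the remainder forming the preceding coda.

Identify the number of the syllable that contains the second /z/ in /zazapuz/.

The vowels are a, a, u — 3 nuclei, so 3 syllables.
Between /a/ (V1) and /a/ (V2): /z/ → onset of the next syllable (single consonants are always licit onsets).
Between /a/ (V2) and /u/ (V3): /p/ → onset of the next syllable (single consonants are always licit onsets).
Putting it together: za.za.puz.
The second /z/ is in the onset of syllable 2 (/za/).

2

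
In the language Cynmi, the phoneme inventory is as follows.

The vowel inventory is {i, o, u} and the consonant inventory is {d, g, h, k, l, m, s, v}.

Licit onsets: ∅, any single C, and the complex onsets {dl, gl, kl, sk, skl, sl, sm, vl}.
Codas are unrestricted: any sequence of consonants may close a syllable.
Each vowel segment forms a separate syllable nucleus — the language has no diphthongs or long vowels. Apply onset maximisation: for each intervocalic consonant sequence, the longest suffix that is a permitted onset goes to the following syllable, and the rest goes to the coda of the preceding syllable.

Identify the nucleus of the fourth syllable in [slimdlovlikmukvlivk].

Nuclei (vowels): i, o, i, u, i → 5 syllables.
The fourth nucleus (vowel 4 from the left) is /u/.

u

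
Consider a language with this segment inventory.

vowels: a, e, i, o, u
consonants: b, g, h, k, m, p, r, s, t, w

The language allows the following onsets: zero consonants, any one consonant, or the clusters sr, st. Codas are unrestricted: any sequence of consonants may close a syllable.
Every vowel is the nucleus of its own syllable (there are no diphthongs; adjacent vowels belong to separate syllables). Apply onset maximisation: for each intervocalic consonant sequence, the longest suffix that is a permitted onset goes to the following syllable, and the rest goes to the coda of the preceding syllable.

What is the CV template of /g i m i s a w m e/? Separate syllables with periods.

CV.CV.CVC.CV

Nuclei (vowels): i, i, a, e → 4 syllables.
/i…i/ gap (V1→V2): /m/ → onset of the next syllable (single consonants are always licit onsets).
/i…a/ gap (V2→V3): /s/ is a single consonant, so it becomes the next onset.
/a…e/ gap (V3→V4): /wm/; trying suffixes from longest down, /m/ is the first permitted one, so coda /w/ | onset /m/.
So the parse is gi.mi.saw.me.
Mapping each syllable to C/V: /gi/ → CV, /mi/ → CV, /saw/ → CVC, /me/ → CV.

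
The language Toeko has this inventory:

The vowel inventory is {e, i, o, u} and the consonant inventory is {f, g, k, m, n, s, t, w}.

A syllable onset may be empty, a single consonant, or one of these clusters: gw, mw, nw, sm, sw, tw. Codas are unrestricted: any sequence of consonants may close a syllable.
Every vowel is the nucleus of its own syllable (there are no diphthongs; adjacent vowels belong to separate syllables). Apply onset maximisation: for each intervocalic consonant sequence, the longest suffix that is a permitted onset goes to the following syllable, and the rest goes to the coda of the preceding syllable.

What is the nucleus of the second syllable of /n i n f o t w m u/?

The vowels are i, o, u — 3 nuclei, so 3 syllables.
The second nucleus (vowel 2 from the left) is /o/.

o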